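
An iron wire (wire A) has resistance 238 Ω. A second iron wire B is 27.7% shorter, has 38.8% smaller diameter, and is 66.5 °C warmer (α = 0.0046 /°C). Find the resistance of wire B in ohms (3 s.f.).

R ∝ ρL/d² with ρ ∝ (1+αΔT), so R_B/R_A = (1 − 27.7/100) × (1 − 38.8/100)⁻² × (1 + 0.0046×66.5)
= 0.723 × 2.67 × 1.306 = 2.521
R_B = 2.521 × 238 = 600 Ω

600 Ω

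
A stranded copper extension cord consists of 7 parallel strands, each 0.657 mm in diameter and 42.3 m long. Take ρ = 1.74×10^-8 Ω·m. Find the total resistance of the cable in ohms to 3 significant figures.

A_strand = π(3.2850e-04 m)² = 3.390e-07 m²
R_strand = ρL/A = (1.74×10^-8)(42.3)/(3.390e-07) = 2.171 Ω
R_total = R_strand/N = 2.171/7 = 0.310 Ω

0.310 Ω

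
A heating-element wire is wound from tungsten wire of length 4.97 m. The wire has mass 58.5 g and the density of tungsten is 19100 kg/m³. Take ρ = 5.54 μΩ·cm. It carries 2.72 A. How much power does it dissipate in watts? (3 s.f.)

3.31 W

ρ = 5.54 μΩ·cm = 5.54×10^-8 Ω·m
A = m/(density·L) = 0.0585/(19100×4.97) = 6.1626e-07 m²
R = ρL/A = (5.54×10^-8)(4.97)/(6.1626e-07) = 0.4468 Ω
P = I²R = (2.72)² × 0.4468 = 3.31 W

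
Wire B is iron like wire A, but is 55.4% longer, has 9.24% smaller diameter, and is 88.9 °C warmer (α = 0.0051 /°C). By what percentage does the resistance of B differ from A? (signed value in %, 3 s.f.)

174%

R ∝ ρL/d² with ρ ∝ (1+αΔT), so R_B/R_A = (1 + 55.4/100) × (1 − 9.24/100)⁻² × (1 + 0.0051×88.9)
= 1.554 × 1.214 × 1.453 = 2.742
(R_B − R_A)/R_A = 2.742 − 1 = 174%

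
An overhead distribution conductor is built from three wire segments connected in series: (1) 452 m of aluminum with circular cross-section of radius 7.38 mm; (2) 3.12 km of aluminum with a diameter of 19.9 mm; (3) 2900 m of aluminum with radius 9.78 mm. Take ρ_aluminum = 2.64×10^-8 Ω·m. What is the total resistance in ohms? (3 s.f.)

Seg 1: A = πr² = π(7.3800e-03 m)² = 1.711e-04 m²
R_1 = (2.64×10^-8)(452)/(1.711e-04) = 0.06974 Ω
Seg 2: A = π(d/2)² = π(9.9500e-03 m)² = 3.110e-04 m²
R_2 = (2.64×10^-8)(3120)/(3.110e-04) = 0.2648 Ω
Seg 3: A = πr² = π(9.7800e-03 m)² = 3.005e-04 m²
R_3 = (2.64×10^-8)(2900)/(3.005e-04) = 0.2548 Ω
R_total = R_1 + R_2 + R_3 = 0.589 Ω

0.589 Ω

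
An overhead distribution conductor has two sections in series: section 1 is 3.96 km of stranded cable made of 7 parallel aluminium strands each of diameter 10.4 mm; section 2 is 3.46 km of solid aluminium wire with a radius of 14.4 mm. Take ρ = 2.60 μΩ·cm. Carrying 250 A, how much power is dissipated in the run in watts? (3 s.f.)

ρ = 2.60 μΩ·cm = 2.60×10^-8 Ω·m
Section 1: A_strand = π(5.2000e-03)² = 8.495e-05 m²; R₁ = ρL/(N·A_s) = (2.60×10^-8)(3960)/(7×8.495e-05) = 0.1731 Ω
Section 2: A = πr² = π(1.4400e-02 m)² = 6.514e-04 m²
R₂ = (2.60×10^-8)(3460)/(6.514e-04) = 0.1381 Ω
R = R₁ + R₂ = 0.3112 Ω
P = I²R = (250)² × 0.3112 = 19500 W

19500 W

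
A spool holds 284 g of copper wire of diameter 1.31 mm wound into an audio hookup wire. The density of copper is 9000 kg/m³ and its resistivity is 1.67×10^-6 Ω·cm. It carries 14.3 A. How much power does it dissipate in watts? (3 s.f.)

59.3 W

ρ = 1.67×10^-6 Ω·cm = 1.67×10^-8 Ω·m
A = π(d/2)² = π(6.5500e-04 m)² = 1.3478e-06 m²
L = m/(density·A) = 0.284/(9000×1.3478e-06) = 23.41 m
R = ρL/A = (1.67×10^-8)(23.41)/(1.3478e-06) = 0.2901 Ω
P = I²R = (14.3)² × 0.2901 = 59.3 W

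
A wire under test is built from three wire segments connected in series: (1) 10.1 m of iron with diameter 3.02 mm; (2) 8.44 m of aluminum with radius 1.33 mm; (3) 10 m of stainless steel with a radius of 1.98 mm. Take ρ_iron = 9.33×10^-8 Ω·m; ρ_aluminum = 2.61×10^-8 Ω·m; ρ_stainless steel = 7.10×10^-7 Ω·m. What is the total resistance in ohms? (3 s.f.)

0.748 Ω

Seg 1: A = π(d/2)² = π(1.5100e-03 m)² = 7.163e-06 m²
R_1 = (9.33×10^-8)(10.1)/(7.163e-06) = 0.1316 Ω
Seg 2: A = πr² = π(1.3300e-03 m)² = 5.557e-06 m²
R_2 = (2.61×10^-8)(8.44)/(5.557e-06) = 0.03964 Ω
Seg 3: A = πr² = π(1.9800e-03 m)² = 1.232e-05 m²
R_3 = (7.10×10^-7)(10)/(1.232e-05) = 0.5765 Ω
R_total = R_1 + R_2 + R_3 = 0.748 Ω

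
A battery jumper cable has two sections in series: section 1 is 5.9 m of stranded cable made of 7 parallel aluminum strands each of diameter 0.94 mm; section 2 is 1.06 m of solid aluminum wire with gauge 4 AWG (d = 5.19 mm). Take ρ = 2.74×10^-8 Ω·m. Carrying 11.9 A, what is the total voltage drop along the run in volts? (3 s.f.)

0.412 V

Section 1: A_strand = π(4.7000e-04)² = 6.940e-07 m²; R₁ = ρL/(N·A_s) = (2.74×10^-8)(5.9)/(7×6.940e-07) = 0.03328 Ω
Section 2: A = π(5.19/2 mm)² = π(2.5950e-03 m)² = 2.116e-05 m²
R₂ = (2.74×10^-8)(1.06)/(2.116e-05) = 0.001373 Ω
R = R₁ + R₂ = 0.03465 Ω
V = IR = 11.9 × 0.03465 = 0.412 V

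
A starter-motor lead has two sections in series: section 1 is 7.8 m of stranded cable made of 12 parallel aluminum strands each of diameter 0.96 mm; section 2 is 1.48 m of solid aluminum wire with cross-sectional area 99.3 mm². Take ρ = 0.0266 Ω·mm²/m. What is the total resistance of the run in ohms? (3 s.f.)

0.0243 Ω

ρ = 0.0266 Ω·mm²/m = 2.66×10^-8 Ω·m
Section 1: A_strand = π(4.8000e-04)² = 7.238e-07 m²; R₁ = ρL/(N·A_s) = (2.66×10^-8)(7.8)/(12×7.238e-07) = 0.02389 Ω
Section 2: A = 99.3 mm² = 9.930e-05 m²
R₂ = (2.66×10^-8)(1.48)/(9.930e-05) = 3.965×10^-4 Ω
R = R₁ + R₂ = 0.0243 Ω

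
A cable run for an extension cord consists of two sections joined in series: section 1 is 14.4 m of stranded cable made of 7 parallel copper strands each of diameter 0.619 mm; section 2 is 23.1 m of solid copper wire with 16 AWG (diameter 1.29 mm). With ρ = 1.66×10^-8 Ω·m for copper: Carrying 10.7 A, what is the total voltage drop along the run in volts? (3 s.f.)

4.35 V

Section 1: A_strand = π(3.0950e-04)² = 3.009e-07 m²; R₁ = ρL/(N·A_s) = (1.66×10^-8)(14.4)/(7×3.009e-07) = 0.1135 Ω
Section 2: A = π(1.29/2 mm)² = π(6.4500e-04 m)² = 1.307e-06 m²
R₂ = (1.66×10^-8)(23.1)/(1.307e-06) = 0.2934 Ω
R = R₁ + R₂ = 0.4069 Ω
V = IR = 10.7 × 0.4069 = 4.35 V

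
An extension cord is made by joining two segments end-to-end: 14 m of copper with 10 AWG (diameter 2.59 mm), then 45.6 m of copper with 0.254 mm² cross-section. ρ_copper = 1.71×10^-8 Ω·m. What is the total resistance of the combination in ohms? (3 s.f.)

3.12 Ω

Segment 1: A = π(2.59/2 mm)² = π(1.2950e-03 m)² = 5.269e-06 m²
R₁ = ρL/A = (1.71×10^-8)(14)/(5.269e-06) = 0.04544 Ω
Segment 2: A = 0.254 mm² = 2.540e-07 m²
R₂ = (1.71×10^-8)(45.6)/(2.540e-07) = 3.07 Ω
R = R₁ + R₂ = 3.12 Ω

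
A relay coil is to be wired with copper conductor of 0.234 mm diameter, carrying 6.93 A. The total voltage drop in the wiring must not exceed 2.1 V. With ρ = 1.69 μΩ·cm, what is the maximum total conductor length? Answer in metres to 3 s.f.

0.771 m

ρ = 1.69 μΩ·cm = 1.69×10^-8 Ω·m
A = π(d/2)² = π(1.1700e-04 m)² = 4.301e-08 m²
L_max = V_max·A/(1·ρI) = (2.1)(4.301e-08)/(1.69×10^-8×6.93) = 0.771 m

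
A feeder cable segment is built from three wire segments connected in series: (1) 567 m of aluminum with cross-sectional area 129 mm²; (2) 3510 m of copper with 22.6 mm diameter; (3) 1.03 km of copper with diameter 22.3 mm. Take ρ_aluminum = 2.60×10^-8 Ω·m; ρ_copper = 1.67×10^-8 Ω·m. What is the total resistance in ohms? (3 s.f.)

Seg 1: A = 129 mm² = 1.290e-04 m²
R_1 = (2.60×10^-8)(567)/(1.290e-04) = 0.1143 Ω
Seg 2: A = π(d/2)² = π(1.1300e-02 m)² = 4.011e-04 m²
R_2 = (1.67×10^-8)(3510)/(4.011e-04) = 0.1461 Ω
Seg 3: A = π(d/2)² = π(1.1150e-02 m)² = 3.906e-04 m²
R_3 = (1.67×10^-8)(1030)/(3.906e-04) = 0.04404 Ω
R_total = R_1 + R_2 + R_3 = 0.304 Ω

0.304 Ω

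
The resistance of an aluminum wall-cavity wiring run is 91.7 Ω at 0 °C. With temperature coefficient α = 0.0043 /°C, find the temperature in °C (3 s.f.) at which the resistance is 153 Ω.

R = R₀(1 + α(T − T₀)) ⇒ T = T₀ + (R/R₀ − 1)/α
T = 0 + (153/91.7 − 1)/0.0043 = 0 + (0.6685)/0.0043 = 155 °C

155 °C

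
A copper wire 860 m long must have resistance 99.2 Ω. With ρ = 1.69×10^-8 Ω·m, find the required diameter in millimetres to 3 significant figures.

A = ρL/R = (1.69×10^-8)(860)/(99.2) = 1.465e-07 m²
d = 2√(A/π) = 4.319e-04 m = 0.432 mm

0.432 mm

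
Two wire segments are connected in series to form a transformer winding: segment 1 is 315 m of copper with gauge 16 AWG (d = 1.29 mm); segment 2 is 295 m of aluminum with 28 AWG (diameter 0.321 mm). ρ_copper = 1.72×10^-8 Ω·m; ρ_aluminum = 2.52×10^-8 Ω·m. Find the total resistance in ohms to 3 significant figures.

96.0 Ω

Segment 1: A = π(1.29/2 mm)² = π(6.4500e-04 m)² = 1.307e-06 m²
R₁ = ρL/A = (1.72×10^-8)(315)/(1.307e-06) = 4.145 Ω
Segment 2: A = π(0.321/2 mm)² = π(1.6050e-04 m)² = 8.093e-08 m²
R₂ = (2.52×10^-8)(295)/(8.093e-08) = 91.86 Ω
R = R₁ + R₂ = 96.0 Ω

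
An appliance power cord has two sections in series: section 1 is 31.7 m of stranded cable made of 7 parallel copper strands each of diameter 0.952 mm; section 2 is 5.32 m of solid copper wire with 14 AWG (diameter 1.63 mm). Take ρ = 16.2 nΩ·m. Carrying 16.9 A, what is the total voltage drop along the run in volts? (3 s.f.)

2.44 V

ρ = 16.2 nΩ·m = 1.62×10^-8 Ω·m
Section 1: A_strand = π(4.7600e-04)² = 7.118e-07 m²; R₁ = ρL/(N·A_s) = (1.62×10^-8)(31.7)/(7×7.118e-07) = 0.1031 Ω
Section 2: A = π(1.63/2 mm)² = π(8.1500e-04 m)² = 2.087e-06 m²
R₂ = (1.62×10^-8)(5.32)/(2.087e-06) = 0.0413 Ω
R = R₁ + R₂ = 0.1444 Ω
V = IR = 16.9 × 0.1444 = 2.44 V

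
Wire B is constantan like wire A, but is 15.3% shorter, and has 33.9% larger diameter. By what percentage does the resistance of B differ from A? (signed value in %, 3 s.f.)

-52.8%

R ∝ L/d², so R_B/R_A = (1 − 15.3/100) × (1 + 33.9/100)⁻²
= 0.847 × 0.5577 = 0.4724
(R_B − R_A)/R_A = 0.4724 − 1 = -52.8%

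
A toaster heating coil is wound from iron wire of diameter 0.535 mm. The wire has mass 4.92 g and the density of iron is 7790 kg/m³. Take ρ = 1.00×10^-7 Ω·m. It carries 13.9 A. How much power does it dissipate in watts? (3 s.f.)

A = π(d/2)² = π(2.6750e-04 m)² = 2.2480e-07 m²
L = m/(density·A) = 0.00492/(7790×2.2480e-07) = 2.81 m
R = ρL/A = (1.00×10^-7)(2.81)/(2.2480e-07) = 1.25 Ω
P = I²R = (13.9)² × 1.25 = 241 W

241 W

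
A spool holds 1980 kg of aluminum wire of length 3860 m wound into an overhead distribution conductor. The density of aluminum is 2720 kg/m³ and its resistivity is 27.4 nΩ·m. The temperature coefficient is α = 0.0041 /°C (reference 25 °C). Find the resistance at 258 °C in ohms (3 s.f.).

1.10 Ω

ρ = 27.4 nΩ·m = 2.74×10^-8 Ω·m
A = m/(density·L) = 1980/(2720×3860) = 1.8859e-04 m²
R = ρL/A = (2.74×10^-8)(3860)/(1.8859e-04) = 0.5608 Ω
R(258 °C) = 0.5608 × (1 + 0.0041×233) = 1.10 Ω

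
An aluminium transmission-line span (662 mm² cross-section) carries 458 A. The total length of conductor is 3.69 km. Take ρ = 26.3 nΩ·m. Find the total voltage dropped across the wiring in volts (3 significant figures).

67.1 V

ρ = 26.3 nΩ·m = 2.63×10^-8 Ω·m
A = 662 mm² = 6.620e-04 m²
R = ρL/A = (2.63×10^-8)(3690)/(6.620e-04) = 0.1466 Ω
V = IR = 458 × 0.1466 = 67.1 V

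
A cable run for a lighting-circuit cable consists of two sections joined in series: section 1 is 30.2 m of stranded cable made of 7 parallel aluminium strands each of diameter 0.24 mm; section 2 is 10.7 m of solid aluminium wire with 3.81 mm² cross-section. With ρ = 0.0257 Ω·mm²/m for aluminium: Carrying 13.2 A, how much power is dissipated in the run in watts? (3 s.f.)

ρ = 0.0257 Ω·mm²/m = 2.57×10^-8 Ω·m
Section 1: A_strand = π(1.2000e-04)² = 4.524e-08 m²; R₁ = ρL/(N·A_s) = (2.57×10^-8)(30.2)/(7×4.524e-08) = 2.451 Ω
Section 2: A = 3.81 mm² = 3.810e-06 m²
R₂ = (2.57×10^-8)(10.7)/(3.810e-06) = 0.07218 Ω
R = R₁ + R₂ = 2.523 Ω
P = I²R = (13.2)² × 2.523 = 440 W

440 W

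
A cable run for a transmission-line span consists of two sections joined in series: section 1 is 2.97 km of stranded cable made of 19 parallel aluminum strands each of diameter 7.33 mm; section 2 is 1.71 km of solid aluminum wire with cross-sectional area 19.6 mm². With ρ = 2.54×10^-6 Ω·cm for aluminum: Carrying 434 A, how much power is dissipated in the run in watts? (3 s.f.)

4.35×10^5 W

ρ = 2.54×10^-6 Ω·cm = 2.54×10^-8 Ω·m
Section 1: A_strand = π(3.6650e-03)² = 4.220e-05 m²; R₁ = ρL/(N·A_s) = (2.54×10^-8)(2970)/(19×4.220e-05) = 0.09409 Ω
Section 2: A = 19.6 mm² = 1.960e-05 m²
R₂ = (2.54×10^-8)(1710)/(1.960e-05) = 2.216 Ω
R = R₁ + R₂ = 2.31 Ω
P = I²R = (434)² × 2.31 = 4.35×10^5 W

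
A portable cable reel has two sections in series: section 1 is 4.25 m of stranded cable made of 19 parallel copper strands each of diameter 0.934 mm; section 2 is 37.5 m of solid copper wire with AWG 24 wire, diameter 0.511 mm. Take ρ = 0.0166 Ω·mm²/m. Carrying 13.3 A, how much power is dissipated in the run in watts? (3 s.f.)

ρ = 0.0166 Ω·mm²/m = 1.66×10^-8 Ω·m
Section 1: A_strand = π(4.6700e-04)² = 6.851e-07 m²; R₁ = ρL/(N·A_s) = (1.66×10^-8)(4.25)/(19×6.851e-07) = 0.00542 Ω
Section 2: A = π(0.511/2 mm)² = π(2.5550e-04 m)² = 2.051e-07 m²
R₂ = (1.66×10^-8)(37.5)/(2.051e-07) = 3.035 Ω
R = R₁ + R₂ = 3.041 Ω
P = I²R = (13.3)² × 3.041 = 538 W

538 W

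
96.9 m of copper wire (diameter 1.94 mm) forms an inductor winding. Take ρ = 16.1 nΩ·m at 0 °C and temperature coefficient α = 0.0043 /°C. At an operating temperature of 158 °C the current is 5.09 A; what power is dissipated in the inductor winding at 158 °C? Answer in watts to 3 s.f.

ρ = 16.1 nΩ·m = 1.61×10^-8 Ω·m
A = π(d/2)² = π(9.7000e-04 m)² = 2.956e-06 m²
R₍0₎ = ρL/A = (1.61×10^-8)(96.9)/(2.956e-06) = 0.5278 Ω
R₍158₎ = R₍0₎(1 + αΔT) = 0.5278 × (1 + 0.0043×158) = 0.8864 Ω
P = I²R = (5.09)² × 0.8864 = 23.0 W

23.0 W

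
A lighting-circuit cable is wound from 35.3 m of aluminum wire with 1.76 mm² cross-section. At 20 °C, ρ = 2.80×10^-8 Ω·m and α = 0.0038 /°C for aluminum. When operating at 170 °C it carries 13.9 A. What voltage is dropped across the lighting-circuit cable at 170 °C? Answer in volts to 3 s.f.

A = 1.76 mm² = 1.760e-06 m²
R₍20₎ = ρL/A = (2.80×10^-8)(35.3)/(1.760e-06) = 0.5616 Ω
R₍170₎ = R₍20₎(1 + αΔT) = 0.5616 × (1 + 0.0038×150) = 0.8817 Ω
V = IR = 13.9 × 0.8817 = 12.3 V

12.3 V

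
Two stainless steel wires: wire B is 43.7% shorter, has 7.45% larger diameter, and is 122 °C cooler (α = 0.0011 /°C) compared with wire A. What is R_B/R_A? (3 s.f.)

0.422

R ∝ ρL/d² with ρ ∝ (1+αΔT), so R_B/R_A = (1 − 43.7/100) × (1 + 7.45/100)⁻² × (1 − 0.0011×122)
= 0.563 × 0.8661 × 0.8658 = 0.422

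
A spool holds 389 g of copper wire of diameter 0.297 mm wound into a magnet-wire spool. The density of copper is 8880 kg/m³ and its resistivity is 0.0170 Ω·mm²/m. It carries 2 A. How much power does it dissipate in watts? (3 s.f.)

621 W

ρ = 0.0170 Ω·mm²/m = 1.70×10^-8 Ω·m
A = π(d/2)² = π(1.4850e-04 m)² = 6.9279e-08 m²
L = m/(density·A) = 0.389/(8880×6.9279e-08) = 632.3 m
R = ρL/A = (1.70×10^-8)(632.3)/(6.9279e-08) = 155.2 Ω
P = I²R = (2)² × 155.2 = 621 W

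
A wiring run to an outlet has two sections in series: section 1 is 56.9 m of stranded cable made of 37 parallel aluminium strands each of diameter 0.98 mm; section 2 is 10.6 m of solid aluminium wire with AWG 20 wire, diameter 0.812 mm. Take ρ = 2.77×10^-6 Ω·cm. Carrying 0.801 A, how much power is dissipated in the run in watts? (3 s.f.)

ρ = 2.77×10^-6 Ω·cm = 2.77×10^-8 Ω·m
Section 1: A_strand = π(4.9000e-04)² = 7.543e-07 m²; R₁ = ρL/(N·A_s) = (2.77×10^-8)(56.9)/(37×7.543e-07) = 0.05647 Ω
Section 2: A = π(0.812/2 mm)² = π(4.0600e-04 m)² = 5.178e-07 m²
R₂ = (2.77×10^-8)(10.6)/(5.178e-07) = 0.567 Ω
R = R₁ + R₂ = 0.6235 Ω
P = I²R = (0.801)² × 0.6235 = 0.400 W

0.400 W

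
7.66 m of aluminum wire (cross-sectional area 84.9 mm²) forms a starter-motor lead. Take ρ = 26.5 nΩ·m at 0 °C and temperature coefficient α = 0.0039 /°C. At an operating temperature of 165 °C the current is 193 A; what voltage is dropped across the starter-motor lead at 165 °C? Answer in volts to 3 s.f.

ρ = 26.5 nΩ·m = 2.65×10^-8 Ω·m
A = 84.9 mm² = 8.490e-05 m²
R₍0₎ = ρL/A = (2.65×10^-8)(7.66)/(8.490e-05) = 0.002391 Ω
R₍165₎ = R₍0₎(1 + αΔT) = 0.002391 × (1 + 0.0039×165) = 0.003929 Ω
V = IR = 193 × 0.003929 = 0.758 V

0.758 V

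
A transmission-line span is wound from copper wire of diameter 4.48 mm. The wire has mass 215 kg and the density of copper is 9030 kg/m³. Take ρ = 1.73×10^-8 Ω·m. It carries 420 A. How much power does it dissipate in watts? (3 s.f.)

A = π(d/2)² = π(2.2400e-03 m)² = 1.5763e-05 m²
L = m/(density·A) = 215/(9030×1.5763e-05) = 1510 m
R = ρL/A = (1.73×10^-8)(1510)/(1.5763e-05) = 1.658 Ω
P = I²R = (420)² × 1.658 = 2.92×10^5 W

2.92×10^5 W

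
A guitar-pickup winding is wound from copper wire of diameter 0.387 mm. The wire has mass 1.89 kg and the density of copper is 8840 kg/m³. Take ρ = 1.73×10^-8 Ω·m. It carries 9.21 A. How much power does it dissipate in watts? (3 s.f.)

22700 W

A = π(d/2)² = π(1.9350e-04 m)² = 1.1763e-07 m²
L = m/(density·A) = 1.89/(8840×1.1763e-07) = 1818 m
R = ρL/A = (1.73×10^-8)(1818)/(1.1763e-07) = 267.3 Ω
P = I²R = (9.21)² × 267.3 = 22700 W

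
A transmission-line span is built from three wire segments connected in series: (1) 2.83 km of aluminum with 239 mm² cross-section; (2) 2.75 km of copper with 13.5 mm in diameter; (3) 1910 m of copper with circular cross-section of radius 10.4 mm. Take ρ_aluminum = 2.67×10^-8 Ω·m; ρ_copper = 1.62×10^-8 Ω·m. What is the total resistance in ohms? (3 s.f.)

Seg 1: A = 239 mm² = 2.390e-04 m²
R_1 = (2.67×10^-8)(2830)/(2.390e-04) = 0.3162 Ω
Seg 2: A = π(d/2)² = π(6.7500e-03 m)² = 1.431e-04 m²
R_2 = (1.62×10^-8)(2750)/(1.431e-04) = 0.3112 Ω
Seg 3: A = πr² = π(1.0400e-02 m)² = 3.398e-04 m²
R_3 = (1.62×10^-8)(1910)/(3.398e-04) = 0.09106 Ω
R_total = R_1 + R_2 + R_3 = 0.718 Ω

0.718 Ω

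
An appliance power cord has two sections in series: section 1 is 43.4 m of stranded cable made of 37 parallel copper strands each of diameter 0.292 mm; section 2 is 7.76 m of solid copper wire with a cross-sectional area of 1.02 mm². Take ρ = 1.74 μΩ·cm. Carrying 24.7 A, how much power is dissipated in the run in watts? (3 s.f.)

ρ = 1.74 μΩ·cm = 1.74×10^-8 Ω·m
Section 1: A_strand = π(1.4600e-04)² = 6.697e-08 m²; R₁ = ρL/(N·A_s) = (1.74×10^-8)(43.4)/(37×6.697e-08) = 0.3048 Ω
Section 2: A = 1.02 mm² = 1.020e-06 m²
R₂ = (1.74×10^-8)(7.76)/(1.020e-06) = 0.1324 Ω
R = R₁ + R₂ = 0.4372 Ω
P = I²R = (24.7)² × 0.4372 = 267 W

267 W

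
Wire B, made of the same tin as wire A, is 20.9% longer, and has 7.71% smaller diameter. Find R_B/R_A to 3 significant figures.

1.42

R ∝ L/d², so R_B/R_A = (1 + 20.9/100) × (1 − 7.71/100)⁻²
= 1.209 × 1.174 = 1.42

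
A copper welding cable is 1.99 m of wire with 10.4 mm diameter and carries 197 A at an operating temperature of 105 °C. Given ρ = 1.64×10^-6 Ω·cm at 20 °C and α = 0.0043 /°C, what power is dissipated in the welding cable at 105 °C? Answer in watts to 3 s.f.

20.4 W

ρ = 1.64×10^-6 Ω·cm = 1.64×10^-8 Ω·m
A = π(d/2)² = π(5.2000e-03 m)² = 8.495e-05 m²
R₍20₎ = ρL/A = (1.64×10^-8)(1.99)/(8.495e-05) = 3.842×10^-4 Ω
R₍105₎ = R₍20₎(1 + αΔT) = 3.842×10^-4 × (1 + 0.0043×85) = 5.246×10^-4 Ω
P = I²R = (197)² × 5.246×10^-4 = 20.4 W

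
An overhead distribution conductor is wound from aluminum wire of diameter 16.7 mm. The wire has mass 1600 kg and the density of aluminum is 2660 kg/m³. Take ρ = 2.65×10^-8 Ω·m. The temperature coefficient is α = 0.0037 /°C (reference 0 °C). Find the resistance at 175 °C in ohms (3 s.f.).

A = π(d/2)² = π(8.3500e-03 m)² = 2.1904e-04 m²
L = m/(density·A) = 1600/(2660×2.1904e-04) = 2746 m
R = ρL/A = (2.65×10^-8)(2746)/(2.1904e-04) = 0.3322 Ω
R(175 °C) = 0.3322 × (1 + 0.0037×175) = 0.547 Ω

0.547 Ω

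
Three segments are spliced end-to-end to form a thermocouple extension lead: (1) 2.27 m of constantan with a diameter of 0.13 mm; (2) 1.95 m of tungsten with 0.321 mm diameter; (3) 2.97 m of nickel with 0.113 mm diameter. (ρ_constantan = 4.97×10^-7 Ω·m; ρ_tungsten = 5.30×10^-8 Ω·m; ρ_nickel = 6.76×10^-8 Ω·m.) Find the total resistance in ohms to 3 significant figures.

106 Ω

Seg 1: A = π(d/2)² = π(6.5000e-05 m)² = 1.327e-08 m²
R_1 = (4.97×10^-7)(2.27)/(1.327e-08) = 85 Ω
Seg 2: A = π(d/2)² = π(1.6050e-04 m)² = 8.093e-08 m²
R_2 = (5.30×10^-8)(1.95)/(8.093e-08) = 1.277 Ω
Seg 3: A = π(d/2)² = π(5.6500e-05 m)² = 1.003e-08 m²
R_3 = (6.76×10^-8)(2.97)/(1.003e-08) = 20.02 Ω
R_total = R_1 + R_2 + R_3 = 106 Ω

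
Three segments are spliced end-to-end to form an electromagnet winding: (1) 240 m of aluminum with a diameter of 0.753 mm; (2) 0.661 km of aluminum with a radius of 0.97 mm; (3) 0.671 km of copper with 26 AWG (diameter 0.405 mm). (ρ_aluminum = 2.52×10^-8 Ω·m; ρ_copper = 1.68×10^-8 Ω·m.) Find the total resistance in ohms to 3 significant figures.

Seg 1: A = π(d/2)² = π(3.7650e-04 m)² = 4.453e-07 m²
R_1 = (2.52×10^-8)(240)/(4.453e-07) = 13.58 Ω
Seg 2: A = πr² = π(9.7000e-04 m)² = 2.956e-06 m²
R_2 = (2.52×10^-8)(661)/(2.956e-06) = 5.635 Ω
Seg 3: A = π(0.405/2 mm)² = π(2.0250e-04 m)² = 1.288e-07 m²
R_3 = (1.68×10^-8)(671)/(1.288e-07) = 87.5 Ω
R_total = R_1 + R_2 + R_3 = 107 Ω

107 Ω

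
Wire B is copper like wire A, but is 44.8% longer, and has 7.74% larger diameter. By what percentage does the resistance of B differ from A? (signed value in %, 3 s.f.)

R ∝ L/d², so R_B/R_A = (1 + 44.8/100) × (1 + 7.74/100)⁻²
= 1.448 × 0.8615 = 1.247
(R_B − R_A)/R_A = 1.247 − 1 = 24.7%

24.7%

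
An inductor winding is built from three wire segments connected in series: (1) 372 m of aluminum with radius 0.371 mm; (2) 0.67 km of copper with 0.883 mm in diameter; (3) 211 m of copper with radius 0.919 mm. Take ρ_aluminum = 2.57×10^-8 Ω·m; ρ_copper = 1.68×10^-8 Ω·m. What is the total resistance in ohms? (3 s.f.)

41.8 Ω

Seg 1: A = πr² = π(3.7100e-04 m)² = 4.324e-07 m²
R_1 = (2.57×10^-8)(372)/(4.324e-07) = 22.11 Ω
Seg 2: A = π(d/2)² = π(4.4150e-04 m)² = 6.124e-07 m²
R_2 = (1.68×10^-8)(670)/(6.124e-07) = 18.38 Ω
Seg 3: A = πr² = π(9.1900e-04 m)² = 2.653e-06 m²
R_3 = (1.68×10^-8)(211)/(2.653e-06) = 1.336 Ω
R_total = R_1 + R_2 + R_3 = 41.8 Ω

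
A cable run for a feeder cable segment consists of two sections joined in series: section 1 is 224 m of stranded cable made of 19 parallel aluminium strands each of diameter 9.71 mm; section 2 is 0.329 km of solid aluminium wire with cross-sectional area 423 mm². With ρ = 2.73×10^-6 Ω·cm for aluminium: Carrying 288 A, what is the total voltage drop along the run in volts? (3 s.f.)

ρ = 2.73×10^-6 Ω·cm = 2.73×10^-8 Ω·m
Section 1: A_strand = π(4.8550e-03)² = 7.405e-05 m²; R₁ = ρL/(N·A_s) = (2.73×10^-8)(224)/(19×7.405e-05) = 0.004346 Ω
Section 2: A = 423 mm² = 4.230e-04 m²
R₂ = (2.73×10^-8)(329)/(4.230e-04) = 0.02123 Ω
R = R₁ + R₂ = 0.02558 Ω
V = IR = 288 × 0.02558 = 7.37 V

7.37 V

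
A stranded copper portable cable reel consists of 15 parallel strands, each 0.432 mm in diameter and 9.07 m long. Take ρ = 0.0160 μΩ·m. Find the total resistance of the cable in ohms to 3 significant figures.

ρ = 0.0160 μΩ·m = 1.60×10^-8 Ω·m
A_strand = π(2.1600e-04 m)² = 1.466e-07 m²
R_strand = ρL/A = (1.60×10^-8)(9.07)/(1.466e-07) = 0.9901 Ω
R_total = R_strand/N = 0.9901/15 = 0.0660 Ω

0.0660 Ω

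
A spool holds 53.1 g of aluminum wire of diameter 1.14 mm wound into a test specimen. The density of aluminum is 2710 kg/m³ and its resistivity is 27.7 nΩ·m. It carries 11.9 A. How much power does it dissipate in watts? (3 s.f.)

ρ = 27.7 nΩ·m = 2.77×10^-8 Ω·m
A = π(d/2)² = π(5.7000e-04 m)² = 1.0207e-06 m²
L = m/(density·A) = 0.0531/(2710×1.0207e-06) = 19.2 m
R = ρL/A = (2.77×10^-8)(19.2)/(1.0207e-06) = 0.521 Ω
P = I²R = (11.9)² × 0.521 = 73.8 W

73.8 W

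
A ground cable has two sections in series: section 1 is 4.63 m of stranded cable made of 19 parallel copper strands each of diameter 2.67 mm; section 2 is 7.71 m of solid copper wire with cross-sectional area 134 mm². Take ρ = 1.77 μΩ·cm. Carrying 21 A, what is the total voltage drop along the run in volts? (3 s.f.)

ρ = 1.77 μΩ·cm = 1.77×10^-8 Ω·m
Section 1: A_strand = π(1.3350e-03)² = 5.599e-06 m²; R₁ = ρL/(N·A_s) = (1.77×10^-8)(4.63)/(19×5.599e-06) = 7.704×10^-4 Ω
Section 2: A = 134 mm² = 1.340e-04 m²
R₂ = (1.77×10^-8)(7.71)/(1.340e-04) = 0.001018 Ω
R = R₁ + R₂ = 0.001789 Ω
V = IR = 21 × 0.001789 = 0.0376 V

0.0376 V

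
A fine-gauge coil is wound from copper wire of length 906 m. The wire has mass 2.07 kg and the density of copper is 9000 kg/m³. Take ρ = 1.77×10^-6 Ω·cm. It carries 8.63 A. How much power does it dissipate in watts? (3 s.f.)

4700 W

ρ = 1.77×10^-6 Ω·cm = 1.77×10^-8 Ω·m
A = m/(density·L) = 2.07/(9000×906) = 2.5386e-07 m²
R = ρL/A = (1.77×10^-8)(906)/(2.5386e-07) = 63.17 Ω
P = I²R = (8.63)² × 63.17 = 4700 W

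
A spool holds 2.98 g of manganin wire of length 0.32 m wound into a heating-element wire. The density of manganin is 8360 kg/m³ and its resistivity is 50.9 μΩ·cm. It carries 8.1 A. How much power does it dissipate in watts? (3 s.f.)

ρ = 50.9 μΩ·cm = 5.09×10^-7 Ω·m
A = m/(density·L) = 0.00298/(8360×0.32) = 1.1139e-06 m²
R = ρL/A = (5.09×10^-7)(0.32)/(1.1139e-06) = 0.1462 Ω
P = I²R = (8.1)² × 0.1462 = 9.59 W

9.59 W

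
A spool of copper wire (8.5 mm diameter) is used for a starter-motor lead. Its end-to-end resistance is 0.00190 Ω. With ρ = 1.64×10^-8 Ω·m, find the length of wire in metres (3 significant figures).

A = π(d/2)² = π(4.2500e-03 m)² = 5.675e-05 m²
L = RA/ρ = (0.0019)(5.675e-05)/(1.64×10^-8) = 6.57 m

6.57 m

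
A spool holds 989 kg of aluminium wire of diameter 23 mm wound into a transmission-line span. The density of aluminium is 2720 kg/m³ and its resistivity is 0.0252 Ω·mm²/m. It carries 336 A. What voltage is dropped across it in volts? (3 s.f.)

ρ = 0.0252 Ω·mm²/m = 2.52×10^-8 Ω·m
A = π(d/2)² = π(1.1500e-02 m)² = 4.1548e-04 m²
L = m/(density·A) = 989/(2720×4.1548e-04) = 875.1 m
R = ρL/A = (2.52×10^-8)(875.1)/(4.1548e-04) = 0.05308 Ω
V = IR = 336 × 0.05308 = 17.8 V

17.8 V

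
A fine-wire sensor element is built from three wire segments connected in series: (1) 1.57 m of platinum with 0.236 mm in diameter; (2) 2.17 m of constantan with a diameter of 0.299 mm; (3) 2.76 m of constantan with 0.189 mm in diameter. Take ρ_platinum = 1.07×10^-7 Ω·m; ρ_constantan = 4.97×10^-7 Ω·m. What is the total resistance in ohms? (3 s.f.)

68.1 Ω

Seg 1: A = π(d/2)² = π(1.1800e-04 m)² = 4.374e-08 m²
R_1 = (1.07×10^-7)(1.57)/(4.374e-08) = 3.84 Ω
Seg 2: A = π(d/2)² = π(1.4950e-04 m)² = 7.022e-08 m²
R_2 = (4.97×10^-7)(2.17)/(7.022e-08) = 15.36 Ω
Seg 3: A = π(d/2)² = π(9.4500e-05 m)² = 2.806e-08 m²
R_3 = (4.97×10^-7)(2.76)/(2.806e-08) = 48.89 Ω
R_total = R_1 + R_2 + R_3 = 68.1 Ω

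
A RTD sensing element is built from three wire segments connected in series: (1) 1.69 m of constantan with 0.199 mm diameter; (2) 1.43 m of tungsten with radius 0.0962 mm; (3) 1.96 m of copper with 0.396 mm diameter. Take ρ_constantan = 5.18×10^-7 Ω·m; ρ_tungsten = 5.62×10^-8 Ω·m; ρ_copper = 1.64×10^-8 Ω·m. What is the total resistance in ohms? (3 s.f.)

31.2 Ω

Seg 1: A = π(d/2)² = π(9.9500e-05 m)² = 3.110e-08 m²
R_1 = (5.18×10^-7)(1.69)/(3.110e-08) = 28.15 Ω
Seg 2: A = πr² = π(9.6200e-05 m)² = 2.907e-08 m²
R_2 = (5.62×10^-8)(1.43)/(2.907e-08) = 2.764 Ω
Seg 3: A = π(d/2)² = π(1.9800e-04 m)² = 1.232e-07 m²
R_3 = (1.64×10^-8)(1.96)/(1.232e-07) = 0.261 Ω
R_total = R_1 + R_2 + R_3 = 31.2 Ω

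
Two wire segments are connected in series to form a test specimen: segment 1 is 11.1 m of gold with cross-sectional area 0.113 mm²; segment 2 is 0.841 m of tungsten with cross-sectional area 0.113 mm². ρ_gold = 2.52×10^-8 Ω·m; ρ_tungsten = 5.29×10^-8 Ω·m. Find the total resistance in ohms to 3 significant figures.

2.87 Ω

Segment 1: A = 0.113 mm² = 1.130e-07 m²
R₁ = ρL/A = (2.52×10^-8)(11.1)/(1.130e-07) = 2.475 Ω
R₂ = (5.29×10^-8)(0.841)/(1.130e-07) = 0.3937 Ω
R = R₁ + R₂ = 2.87 Ω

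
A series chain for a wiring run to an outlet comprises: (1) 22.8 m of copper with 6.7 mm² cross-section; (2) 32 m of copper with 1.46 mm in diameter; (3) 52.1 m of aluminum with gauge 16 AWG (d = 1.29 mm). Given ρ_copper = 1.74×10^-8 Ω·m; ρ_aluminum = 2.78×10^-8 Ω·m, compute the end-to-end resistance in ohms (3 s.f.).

Seg 1: A = 6.7 mm² = 6.700e-06 m²
R_1 = (1.74×10^-8)(22.8)/(6.700e-06) = 0.05921 Ω
Seg 2: A = π(d/2)² = π(7.3000e-04 m)² = 1.674e-06 m²
R_2 = (1.74×10^-8)(32)/(1.674e-06) = 0.3326 Ω
Seg 3: A = π(1.29/2 mm)² = π(6.4500e-04 m)² = 1.307e-06 m²
R_3 = (2.78×10^-8)(52.1)/(1.307e-06) = 1.108 Ω
R_total = R_1 + R_2 + R_3 = 1.50 Ω

1.50 Ω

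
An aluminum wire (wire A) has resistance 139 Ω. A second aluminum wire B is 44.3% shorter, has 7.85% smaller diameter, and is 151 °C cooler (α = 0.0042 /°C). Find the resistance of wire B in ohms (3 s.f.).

R ∝ ρL/d² with ρ ∝ (1+αΔT), so R_B/R_A = (1 − 44.3/100) × (1 − 7.85/100)⁻² × (1 − 0.0042×151)
= 0.557 × 1.178 × 0.3658 = 0.2399
R_B = 0.2399 × 139 = 33.4 Ω

33.4 Ω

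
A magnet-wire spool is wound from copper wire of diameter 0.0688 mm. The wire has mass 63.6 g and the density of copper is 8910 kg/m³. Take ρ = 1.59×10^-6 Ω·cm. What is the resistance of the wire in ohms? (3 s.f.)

ρ = 1.59×10^-6 Ω·cm = 1.59×10^-8 Ω·m
A = π(d/2)² = π(3.4400e-05 m)² = 3.7176e-09 m²
L = m/(density·A) = 0.0636/(8910×3.7176e-09) = 1920 m
R = ρL/A = (1.59×10^-8)(1920)/(3.7176e-09) = 8210 Ω

8210 Ω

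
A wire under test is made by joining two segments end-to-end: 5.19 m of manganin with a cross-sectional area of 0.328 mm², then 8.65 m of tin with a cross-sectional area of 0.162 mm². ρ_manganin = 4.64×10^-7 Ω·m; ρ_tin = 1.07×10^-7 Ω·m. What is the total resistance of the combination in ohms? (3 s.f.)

13.1 Ω

Segment 1: A = 0.328 mm² = 3.280e-07 m²
R₁ = ρL/A = (4.64×10^-7)(5.19)/(3.280e-07) = 7.342 Ω
Segment 2: A = 0.162 mm² = 1.620e-07 m²
R₂ = (1.07×10^-7)(8.65)/(1.620e-07) = 5.713 Ω
R = R₁ + R₂ = 13.1 Ω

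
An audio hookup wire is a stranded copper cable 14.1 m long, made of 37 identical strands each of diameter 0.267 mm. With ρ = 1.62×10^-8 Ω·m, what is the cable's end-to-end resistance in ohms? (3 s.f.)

0.110 Ω

A_strand = π(1.3350e-04 m)² = 5.599e-08 m²
R_strand = ρL/A = (1.62×10^-8)(14.1)/(5.599e-08) = 4.08 Ω
R_total = R_strand/N = 4.08/37 = 0.110 Ω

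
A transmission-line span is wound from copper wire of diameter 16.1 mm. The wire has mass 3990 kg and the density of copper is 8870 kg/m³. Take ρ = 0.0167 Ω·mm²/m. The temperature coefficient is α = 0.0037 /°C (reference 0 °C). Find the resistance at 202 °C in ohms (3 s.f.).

0.317 Ω

ρ = 0.0167 Ω·mm²/m = 1.67×10^-8 Ω·m
A = π(d/2)² = π(8.0500e-03 m)² = 2.0358e-04 m²
L = m/(density·A) = 3990/(8870×2.0358e-04) = 2210 m
R = ρL/A = (1.67×10^-8)(2210)/(2.0358e-04) = 0.1813 Ω
R(202 °C) = 0.1813 × (1 + 0.0037×202) = 0.317 Ω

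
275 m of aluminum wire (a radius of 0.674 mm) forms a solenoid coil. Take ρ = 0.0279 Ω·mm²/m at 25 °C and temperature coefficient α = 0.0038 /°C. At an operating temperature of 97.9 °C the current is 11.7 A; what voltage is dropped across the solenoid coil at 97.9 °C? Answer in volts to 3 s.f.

ρ = 0.0279 Ω·mm²/m = 2.79×10^-8 Ω·m
A = πr² = π(6.7400e-04 m)² = 1.427e-06 m²
R₍25₎ = ρL/A = (2.79×10^-8)(275)/(1.427e-06) = 5.376 Ω
R₍97.9₎ = R₍25₎(1 + αΔT) = 5.376 × (1 + 0.0038×72.9) = 6.865 Ω
V = IR = 11.7 × 6.865 = 80.3 V

80.3 V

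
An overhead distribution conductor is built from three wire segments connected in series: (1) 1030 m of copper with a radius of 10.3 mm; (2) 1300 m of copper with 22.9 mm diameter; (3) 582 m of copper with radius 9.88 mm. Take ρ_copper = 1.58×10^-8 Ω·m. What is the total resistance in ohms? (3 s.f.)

0.129 Ω

Seg 1: A = πr² = π(1.0300e-02 m)² = 3.333e-04 m²
R_1 = (1.58×10^-8)(1030)/(3.333e-04) = 0.04883 Ω
Seg 2: A = π(d/2)² = π(1.1450e-02 m)² = 4.119e-04 m²
R_2 = (1.58×10^-8)(1300)/(4.119e-04) = 0.04987 Ω
Seg 3: A = πr² = π(9.8800e-03 m)² = 3.067e-04 m²
R_3 = (1.58×10^-8)(582)/(3.067e-04) = 0.02999 Ω
R_total = R_1 + R_2 + R_3 = 0.129 Ω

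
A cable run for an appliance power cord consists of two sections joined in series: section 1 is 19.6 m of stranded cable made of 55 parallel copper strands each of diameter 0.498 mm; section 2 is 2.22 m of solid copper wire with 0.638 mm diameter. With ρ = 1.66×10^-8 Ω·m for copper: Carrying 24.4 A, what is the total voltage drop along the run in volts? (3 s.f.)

3.55 V

Section 1: A_strand = π(2.4900e-04)² = 1.948e-07 m²; R₁ = ρL/(N·A_s) = (1.66×10^-8)(19.6)/(55×1.948e-07) = 0.03037 Ω
Section 2: A = π(d/2)² = π(3.1900e-04 m)² = 3.197e-07 m²
R₂ = (1.66×10^-8)(2.22)/(3.197e-07) = 0.1153 Ω
R = R₁ + R₂ = 0.1456 Ω
V = IR = 24.4 × 0.1456 = 3.55 V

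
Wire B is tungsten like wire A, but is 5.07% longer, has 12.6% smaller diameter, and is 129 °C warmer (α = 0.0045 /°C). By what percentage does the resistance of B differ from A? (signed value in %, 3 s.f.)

117%

R ∝ ρL/d² with ρ ∝ (1+αΔT), so R_B/R_A = (1 + 5.07/100) × (1 − 12.6/100)⁻² × (1 + 0.0045×129)
= 1.051 × 1.309 × 1.581 = 2.174
(R_B − R_A)/R_A = 2.174 − 1 = 117%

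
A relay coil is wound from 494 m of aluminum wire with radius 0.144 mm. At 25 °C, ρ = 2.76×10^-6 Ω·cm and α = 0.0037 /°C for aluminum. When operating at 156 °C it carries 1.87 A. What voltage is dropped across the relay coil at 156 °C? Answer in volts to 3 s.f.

581 V

ρ = 2.76×10^-6 Ω·cm = 2.76×10^-8 Ω·m
A = πr² = π(1.4400e-04 m)² = 6.514e-08 m²
R₍25₎ = ρL/A = (2.76×10^-8)(494)/(6.514e-08) = 209.3 Ω
R₍156₎ = R₍25₎(1 + αΔT) = 209.3 × (1 + 0.0037×131) = 310.7 Ω
V = IR = 1.87 × 310.7 = 581 V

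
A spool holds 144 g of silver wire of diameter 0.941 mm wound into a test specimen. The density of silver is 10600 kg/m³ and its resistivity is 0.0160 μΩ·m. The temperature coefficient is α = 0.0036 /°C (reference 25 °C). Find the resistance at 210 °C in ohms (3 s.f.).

ρ = 0.0160 μΩ·m = 1.60×10^-8 Ω·m
A = π(d/2)² = π(4.7050e-04 m)² = 6.9546e-07 m²
L = m/(density·A) = 0.144/(10600×6.9546e-07) = 19.53 m
R = ρL/A = (1.60×10^-8)(19.53)/(6.9546e-07) = 0.4494 Ω
R(210 °C) = 0.4494 × (1 + 0.0036×185) = 0.749 Ω

0.749 Ω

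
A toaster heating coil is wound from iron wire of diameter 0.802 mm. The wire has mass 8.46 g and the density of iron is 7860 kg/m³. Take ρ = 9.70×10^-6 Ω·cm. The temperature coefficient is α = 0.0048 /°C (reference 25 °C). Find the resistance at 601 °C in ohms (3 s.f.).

ρ = 9.70×10^-6 Ω·cm = 9.70×10^-8 Ω·m
A = π(d/2)² = π(4.0100e-04 m)² = 5.0517e-07 m²
L = m/(density·A) = 0.00846/(7860×5.0517e-07) = 2.131 m
R = ρL/A = (9.70×10^-8)(2.131)/(5.0517e-07) = 0.4091 Ω
R(601 °C) = 0.4091 × (1 + 0.0048×576) = 1.54 Ω

1.54 Ω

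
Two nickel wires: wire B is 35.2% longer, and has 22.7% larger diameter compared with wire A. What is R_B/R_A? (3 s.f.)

R ∝ L/d², so R_B/R_A = (1 + 35.2/100) × (1 + 22.7/100)⁻²
= 1.352 × 0.6642 = 0.898

0.898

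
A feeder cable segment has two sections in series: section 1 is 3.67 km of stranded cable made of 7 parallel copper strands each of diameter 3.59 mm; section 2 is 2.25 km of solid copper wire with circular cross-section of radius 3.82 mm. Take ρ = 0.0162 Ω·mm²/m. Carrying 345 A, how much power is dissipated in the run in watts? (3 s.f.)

ρ = 0.0162 Ω·mm²/m = 1.62×10^-8 Ω·m
Section 1: A_strand = π(1.7950e-03)² = 1.012e-05 m²; R₁ = ρL/(N·A_s) = (1.62×10^-8)(3670)/(7×1.012e-05) = 0.8391 Ω
Section 2: A = πr² = π(3.8200e-03 m)² = 4.584e-05 m²
R₂ = (1.62×10^-8)(2250)/(4.584e-05) = 0.7951 Ω
R = R₁ + R₂ = 1.634 Ω
P = I²R = (345)² × 1.634 = 1.95×10^5 W

1.95×10^5 W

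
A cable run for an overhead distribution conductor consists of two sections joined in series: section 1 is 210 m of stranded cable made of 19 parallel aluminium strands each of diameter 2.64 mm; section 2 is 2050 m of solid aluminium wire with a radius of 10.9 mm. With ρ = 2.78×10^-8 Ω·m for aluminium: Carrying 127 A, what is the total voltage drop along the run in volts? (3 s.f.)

26.5 V

Section 1: A_strand = π(1.3200e-03)² = 5.474e-06 m²; R₁ = ρL/(N·A_s) = (2.78×10^-8)(210)/(19×5.474e-06) = 0.05613 Ω
Section 2: A = πr² = π(1.0900e-02 m)² = 3.733e-04 m²
R₂ = (2.78×10^-8)(2050)/(3.733e-04) = 0.1527 Ω
R = R₁ + R₂ = 0.2088 Ω
V = IR = 127 × 0.2088 = 26.5 V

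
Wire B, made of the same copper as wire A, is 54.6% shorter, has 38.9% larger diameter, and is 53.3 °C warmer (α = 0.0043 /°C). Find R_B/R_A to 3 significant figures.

0.289

R ∝ ρL/d² with ρ ∝ (1+αΔT), so R_B/R_A = (1 − 54.6/100) × (1 + 38.9/100)⁻² × (1 + 0.0043×53.3)
= 0.454 × 0.5183 × 1.229 = 0.289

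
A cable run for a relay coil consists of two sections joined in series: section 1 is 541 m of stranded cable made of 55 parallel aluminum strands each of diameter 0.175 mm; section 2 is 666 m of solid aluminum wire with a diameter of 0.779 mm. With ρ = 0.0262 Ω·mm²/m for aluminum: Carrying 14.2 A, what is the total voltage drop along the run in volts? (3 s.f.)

672 V

ρ = 0.0262 Ω·mm²/m = 2.62×10^-8 Ω·m
Section 1: A_strand = π(8.7500e-05)² = 2.405e-08 m²; R₁ = ρL/(N·A_s) = (2.62×10^-8)(541)/(55×2.405e-08) = 10.71 Ω
Section 2: A = π(d/2)² = π(3.8950e-04 m)² = 4.766e-07 m²
R₂ = (2.62×10^-8)(666)/(4.766e-07) = 36.61 Ω
R = R₁ + R₂ = 47.33 Ω
V = IR = 14.2 × 47.33 = 672 V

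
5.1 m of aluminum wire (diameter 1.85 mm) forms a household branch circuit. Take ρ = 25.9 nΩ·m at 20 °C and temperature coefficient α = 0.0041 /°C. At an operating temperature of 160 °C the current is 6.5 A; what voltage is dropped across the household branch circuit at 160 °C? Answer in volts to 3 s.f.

0.503 V

ρ = 25.9 nΩ·m = 2.59×10^-8 Ω·m
A = π(d/2)² = π(9.2500e-04 m)² = 2.688e-06 m²
R₍20₎ = ρL/A = (2.59×10^-8)(5.1)/(2.688e-06) = 0.04914 Ω
R₍160₎ = R₍20₎(1 + αΔT) = 0.04914 × (1 + 0.0041×140) = 0.07735 Ω
V = IR = 6.5 × 0.07735 = 0.503 V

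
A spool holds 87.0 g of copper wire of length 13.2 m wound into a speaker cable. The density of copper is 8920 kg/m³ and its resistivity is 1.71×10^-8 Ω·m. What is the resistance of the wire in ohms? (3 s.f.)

A = m/(density·L) = 0.087/(8920×13.2) = 7.3889e-07 m²
R = ρL/A = (1.71×10^-8)(13.2)/(7.3889e-07) = 0.305 Ω

0.305 Ω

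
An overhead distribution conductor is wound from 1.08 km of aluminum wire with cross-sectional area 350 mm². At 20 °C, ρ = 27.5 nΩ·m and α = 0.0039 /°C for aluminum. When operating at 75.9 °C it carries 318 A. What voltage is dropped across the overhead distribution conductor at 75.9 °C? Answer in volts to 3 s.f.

32.9 V

ρ = 27.5 nΩ·m = 2.75×10^-8 Ω·m
A = 350 mm² = 3.500e-04 m²
R₍20₎ = ρL/A = (2.75×10^-8)(1080)/(3.500e-04) = 0.08486 Ω
R₍75.9₎ = R₍20₎(1 + αΔT) = 0.08486 × (1 + 0.0039×55.9) = 0.1034 Ω
V = IR = 318 × 0.1034 = 32.9 V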